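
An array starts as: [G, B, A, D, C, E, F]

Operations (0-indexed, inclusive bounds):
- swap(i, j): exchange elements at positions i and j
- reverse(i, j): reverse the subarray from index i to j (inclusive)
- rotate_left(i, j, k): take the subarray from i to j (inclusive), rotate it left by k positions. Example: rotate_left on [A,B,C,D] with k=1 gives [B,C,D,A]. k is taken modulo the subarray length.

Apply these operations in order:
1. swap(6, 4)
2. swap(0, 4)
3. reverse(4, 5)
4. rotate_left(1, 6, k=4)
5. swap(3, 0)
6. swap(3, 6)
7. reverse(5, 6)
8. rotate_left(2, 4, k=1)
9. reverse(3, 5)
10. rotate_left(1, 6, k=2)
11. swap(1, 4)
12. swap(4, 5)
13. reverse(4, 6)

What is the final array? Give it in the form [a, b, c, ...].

Answer: [B, D, C, A, E, F, G]

Derivation:
After 1 (swap(6, 4)): [G, B, A, D, F, E, C]
After 2 (swap(0, 4)): [F, B, A, D, G, E, C]
After 3 (reverse(4, 5)): [F, B, A, D, E, G, C]
After 4 (rotate_left(1, 6, k=4)): [F, G, C, B, A, D, E]
After 5 (swap(3, 0)): [B, G, C, F, A, D, E]
After 6 (swap(3, 6)): [B, G, C, E, A, D, F]
After 7 (reverse(5, 6)): [B, G, C, E, A, F, D]
After 8 (rotate_left(2, 4, k=1)): [B, G, E, A, C, F, D]
After 9 (reverse(3, 5)): [B, G, E, F, C, A, D]
After 10 (rotate_left(1, 6, k=2)): [B, F, C, A, D, G, E]
After 11 (swap(1, 4)): [B, D, C, A, F, G, E]
After 12 (swap(4, 5)): [B, D, C, A, G, F, E]
After 13 (reverse(4, 6)): [B, D, C, A, E, F, G]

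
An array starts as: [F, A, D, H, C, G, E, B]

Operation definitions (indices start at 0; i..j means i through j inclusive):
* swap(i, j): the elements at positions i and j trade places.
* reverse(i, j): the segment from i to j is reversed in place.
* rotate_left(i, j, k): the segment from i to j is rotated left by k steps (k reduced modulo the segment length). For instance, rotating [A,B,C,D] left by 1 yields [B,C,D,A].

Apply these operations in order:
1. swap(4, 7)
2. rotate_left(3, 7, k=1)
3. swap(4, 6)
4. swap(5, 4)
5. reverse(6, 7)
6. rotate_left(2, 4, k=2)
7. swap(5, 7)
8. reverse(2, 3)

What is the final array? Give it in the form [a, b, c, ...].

Answer: [F, A, D, E, B, G, H, C]

Derivation:
After 1 (swap(4, 7)): [F, A, D, H, B, G, E, C]
After 2 (rotate_left(3, 7, k=1)): [F, A, D, B, G, E, C, H]
After 3 (swap(4, 6)): [F, A, D, B, C, E, G, H]
After 4 (swap(5, 4)): [F, A, D, B, E, C, G, H]
After 5 (reverse(6, 7)): [F, A, D, B, E, C, H, G]
After 6 (rotate_left(2, 4, k=2)): [F, A, E, D, B, C, H, G]
After 7 (swap(5, 7)): [F, A, E, D, B, G, H, C]
After 8 (reverse(2, 3)): [F, A, D, E, B, G, H, C]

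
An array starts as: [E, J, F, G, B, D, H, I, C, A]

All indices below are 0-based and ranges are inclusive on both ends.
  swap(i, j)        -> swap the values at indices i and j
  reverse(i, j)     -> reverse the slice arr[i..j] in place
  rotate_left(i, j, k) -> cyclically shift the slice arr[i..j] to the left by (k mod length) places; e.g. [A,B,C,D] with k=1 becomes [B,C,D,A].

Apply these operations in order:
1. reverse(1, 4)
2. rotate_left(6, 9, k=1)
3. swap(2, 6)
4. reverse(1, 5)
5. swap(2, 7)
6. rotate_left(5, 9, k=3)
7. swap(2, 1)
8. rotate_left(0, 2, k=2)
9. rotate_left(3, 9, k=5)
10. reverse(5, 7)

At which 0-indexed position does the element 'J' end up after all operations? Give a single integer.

After 1 (reverse(1, 4)): [E, B, G, F, J, D, H, I, C, A]
After 2 (rotate_left(6, 9, k=1)): [E, B, G, F, J, D, I, C, A, H]
After 3 (swap(2, 6)): [E, B, I, F, J, D, G, C, A, H]
After 4 (reverse(1, 5)): [E, D, J, F, I, B, G, C, A, H]
After 5 (swap(2, 7)): [E, D, C, F, I, B, G, J, A, H]
After 6 (rotate_left(5, 9, k=3)): [E, D, C, F, I, A, H, B, G, J]
After 7 (swap(2, 1)): [E, C, D, F, I, A, H, B, G, J]
After 8 (rotate_left(0, 2, k=2)): [D, E, C, F, I, A, H, B, G, J]
After 9 (rotate_left(3, 9, k=5)): [D, E, C, G, J, F, I, A, H, B]
After 10 (reverse(5, 7)): [D, E, C, G, J, A, I, F, H, B]

Answer: 4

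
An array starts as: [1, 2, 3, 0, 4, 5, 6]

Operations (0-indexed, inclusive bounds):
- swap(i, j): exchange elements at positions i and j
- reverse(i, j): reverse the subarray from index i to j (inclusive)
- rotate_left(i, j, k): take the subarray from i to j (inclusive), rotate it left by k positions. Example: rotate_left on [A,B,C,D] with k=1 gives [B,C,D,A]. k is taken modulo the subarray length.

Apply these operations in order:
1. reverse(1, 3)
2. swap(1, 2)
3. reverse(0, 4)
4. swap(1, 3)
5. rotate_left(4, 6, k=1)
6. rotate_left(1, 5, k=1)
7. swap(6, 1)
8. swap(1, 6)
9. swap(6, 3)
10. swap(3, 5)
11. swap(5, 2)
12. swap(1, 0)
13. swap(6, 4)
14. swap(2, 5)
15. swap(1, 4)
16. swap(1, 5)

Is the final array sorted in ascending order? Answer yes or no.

After 1 (reverse(1, 3)): [1, 0, 3, 2, 4, 5, 6]
After 2 (swap(1, 2)): [1, 3, 0, 2, 4, 5, 6]
After 3 (reverse(0, 4)): [4, 2, 0, 3, 1, 5, 6]
After 4 (swap(1, 3)): [4, 3, 0, 2, 1, 5, 6]
After 5 (rotate_left(4, 6, k=1)): [4, 3, 0, 2, 5, 6, 1]
After 6 (rotate_left(1, 5, k=1)): [4, 0, 2, 5, 6, 3, 1]
After 7 (swap(6, 1)): [4, 1, 2, 5, 6, 3, 0]
After 8 (swap(1, 6)): [4, 0, 2, 5, 6, 3, 1]
After 9 (swap(6, 3)): [4, 0, 2, 1, 6, 3, 5]
After 10 (swap(3, 5)): [4, 0, 2, 3, 6, 1, 5]
After 11 (swap(5, 2)): [4, 0, 1, 3, 6, 2, 5]
After 12 (swap(1, 0)): [0, 4, 1, 3, 6, 2, 5]
After 13 (swap(6, 4)): [0, 4, 1, 3, 5, 2, 6]
After 14 (swap(2, 5)): [0, 4, 2, 3, 5, 1, 6]
After 15 (swap(1, 4)): [0, 5, 2, 3, 4, 1, 6]
After 16 (swap(1, 5)): [0, 1, 2, 3, 4, 5, 6]

Answer: yes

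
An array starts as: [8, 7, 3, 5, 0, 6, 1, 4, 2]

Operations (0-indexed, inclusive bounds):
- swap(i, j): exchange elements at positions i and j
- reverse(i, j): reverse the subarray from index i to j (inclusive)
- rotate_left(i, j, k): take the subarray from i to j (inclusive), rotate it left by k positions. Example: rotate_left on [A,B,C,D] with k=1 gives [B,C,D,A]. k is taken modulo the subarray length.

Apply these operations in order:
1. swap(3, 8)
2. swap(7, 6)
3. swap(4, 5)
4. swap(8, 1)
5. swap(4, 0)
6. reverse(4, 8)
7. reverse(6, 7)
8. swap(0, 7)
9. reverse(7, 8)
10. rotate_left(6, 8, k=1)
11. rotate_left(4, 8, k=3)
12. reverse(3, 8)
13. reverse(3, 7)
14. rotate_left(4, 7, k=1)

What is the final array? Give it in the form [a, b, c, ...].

Answer: [4, 5, 3, 6, 7, 1, 8, 0, 2]

Derivation:
After 1 (swap(3, 8)): [8, 7, 3, 2, 0, 6, 1, 4, 5]
After 2 (swap(7, 6)): [8, 7, 3, 2, 0, 6, 4, 1, 5]
After 3 (swap(4, 5)): [8, 7, 3, 2, 6, 0, 4, 1, 5]
After 4 (swap(8, 1)): [8, 5, 3, 2, 6, 0, 4, 1, 7]
After 5 (swap(4, 0)): [6, 5, 3, 2, 8, 0, 4, 1, 7]
After 6 (reverse(4, 8)): [6, 5, 3, 2, 7, 1, 4, 0, 8]
After 7 (reverse(6, 7)): [6, 5, 3, 2, 7, 1, 0, 4, 8]
After 8 (swap(0, 7)): [4, 5, 3, 2, 7, 1, 0, 6, 8]
After 9 (reverse(7, 8)): [4, 5, 3, 2, 7, 1, 0, 8, 6]
After 10 (rotate_left(6, 8, k=1)): [4, 5, 3, 2, 7, 1, 8, 6, 0]
After 11 (rotate_left(4, 8, k=3)): [4, 5, 3, 2, 6, 0, 7, 1, 8]
After 12 (reverse(3, 8)): [4, 5, 3, 8, 1, 7, 0, 6, 2]
After 13 (reverse(3, 7)): [4, 5, 3, 6, 0, 7, 1, 8, 2]
After 14 (rotate_left(4, 7, k=1)): [4, 5, 3, 6, 7, 1, 8, 0, 2]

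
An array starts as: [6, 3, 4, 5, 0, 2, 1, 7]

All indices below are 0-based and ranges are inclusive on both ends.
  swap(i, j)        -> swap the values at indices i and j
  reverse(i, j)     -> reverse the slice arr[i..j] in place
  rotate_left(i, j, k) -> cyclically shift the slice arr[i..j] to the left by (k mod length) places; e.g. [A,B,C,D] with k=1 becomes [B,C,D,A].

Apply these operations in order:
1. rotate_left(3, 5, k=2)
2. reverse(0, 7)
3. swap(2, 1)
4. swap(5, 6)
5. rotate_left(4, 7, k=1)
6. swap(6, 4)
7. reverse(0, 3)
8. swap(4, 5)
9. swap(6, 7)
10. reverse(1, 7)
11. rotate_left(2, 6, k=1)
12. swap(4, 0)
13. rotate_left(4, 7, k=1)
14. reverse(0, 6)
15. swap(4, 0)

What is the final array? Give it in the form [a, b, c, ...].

After 1 (rotate_left(3, 5, k=2)): [6, 3, 4, 2, 5, 0, 1, 7]
After 2 (reverse(0, 7)): [7, 1, 0, 5, 2, 4, 3, 6]
After 3 (swap(2, 1)): [7, 0, 1, 5, 2, 4, 3, 6]
After 4 (swap(5, 6)): [7, 0, 1, 5, 2, 3, 4, 6]
After 5 (rotate_left(4, 7, k=1)): [7, 0, 1, 5, 3, 4, 6, 2]
After 6 (swap(6, 4)): [7, 0, 1, 5, 6, 4, 3, 2]
After 7 (reverse(0, 3)): [5, 1, 0, 7, 6, 4, 3, 2]
After 8 (swap(4, 5)): [5, 1, 0, 7, 4, 6, 3, 2]
After 9 (swap(6, 7)): [5, 1, 0, 7, 4, 6, 2, 3]
After 10 (reverse(1, 7)): [5, 3, 2, 6, 4, 7, 0, 1]
After 11 (rotate_left(2, 6, k=1)): [5, 3, 6, 4, 7, 0, 2, 1]
After 12 (swap(4, 0)): [7, 3, 6, 4, 5, 0, 2, 1]
After 13 (rotate_left(4, 7, k=1)): [7, 3, 6, 4, 0, 2, 1, 5]
After 14 (reverse(0, 6)): [1, 2, 0, 4, 6, 3, 7, 5]
After 15 (swap(4, 0)): [6, 2, 0, 4, 1, 3, 7, 5]

Answer: [6, 2, 0, 4, 1, 3, 7, 5]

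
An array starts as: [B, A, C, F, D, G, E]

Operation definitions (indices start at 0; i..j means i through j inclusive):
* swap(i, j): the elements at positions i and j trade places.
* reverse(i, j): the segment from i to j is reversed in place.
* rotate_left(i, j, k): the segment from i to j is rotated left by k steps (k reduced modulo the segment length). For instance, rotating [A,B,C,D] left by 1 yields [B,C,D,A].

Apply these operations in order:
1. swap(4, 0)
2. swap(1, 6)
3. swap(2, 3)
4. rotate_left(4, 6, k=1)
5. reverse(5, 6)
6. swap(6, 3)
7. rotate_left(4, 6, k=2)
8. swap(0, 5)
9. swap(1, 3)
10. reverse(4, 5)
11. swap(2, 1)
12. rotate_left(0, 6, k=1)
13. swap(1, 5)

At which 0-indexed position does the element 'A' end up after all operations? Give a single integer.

Answer: 5

Derivation:
After 1 (swap(4, 0)): [D, A, C, F, B, G, E]
After 2 (swap(1, 6)): [D, E, C, F, B, G, A]
After 3 (swap(2, 3)): [D, E, F, C, B, G, A]
After 4 (rotate_left(4, 6, k=1)): [D, E, F, C, G, A, B]
After 5 (reverse(5, 6)): [D, E, F, C, G, B, A]
After 6 (swap(6, 3)): [D, E, F, A, G, B, C]
After 7 (rotate_left(4, 6, k=2)): [D, E, F, A, C, G, B]
After 8 (swap(0, 5)): [G, E, F, A, C, D, B]
After 9 (swap(1, 3)): [G, A, F, E, C, D, B]
After 10 (reverse(4, 5)): [G, A, F, E, D, C, B]
After 11 (swap(2, 1)): [G, F, A, E, D, C, B]
After 12 (rotate_left(0, 6, k=1)): [F, A, E, D, C, B, G]
After 13 (swap(1, 5)): [F, B, E, D, C, A, G]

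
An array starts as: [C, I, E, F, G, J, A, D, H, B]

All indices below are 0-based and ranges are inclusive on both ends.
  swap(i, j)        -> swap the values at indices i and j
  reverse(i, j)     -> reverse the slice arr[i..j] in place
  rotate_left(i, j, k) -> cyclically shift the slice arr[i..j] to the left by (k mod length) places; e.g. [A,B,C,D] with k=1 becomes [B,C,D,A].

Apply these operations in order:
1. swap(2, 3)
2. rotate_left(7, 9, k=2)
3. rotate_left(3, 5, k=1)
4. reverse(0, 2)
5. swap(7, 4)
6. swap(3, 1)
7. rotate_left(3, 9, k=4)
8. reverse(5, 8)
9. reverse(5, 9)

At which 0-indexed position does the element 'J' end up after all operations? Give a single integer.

After 1 (swap(2, 3)): [C, I, F, E, G, J, A, D, H, B]
After 2 (rotate_left(7, 9, k=2)): [C, I, F, E, G, J, A, B, D, H]
After 3 (rotate_left(3, 5, k=1)): [C, I, F, G, J, E, A, B, D, H]
After 4 (reverse(0, 2)): [F, I, C, G, J, E, A, B, D, H]
After 5 (swap(7, 4)): [F, I, C, G, B, E, A, J, D, H]
After 6 (swap(3, 1)): [F, G, C, I, B, E, A, J, D, H]
After 7 (rotate_left(3, 9, k=4)): [F, G, C, J, D, H, I, B, E, A]
After 8 (reverse(5, 8)): [F, G, C, J, D, E, B, I, H, A]
After 9 (reverse(5, 9)): [F, G, C, J, D, A, H, I, B, E]

Answer: 3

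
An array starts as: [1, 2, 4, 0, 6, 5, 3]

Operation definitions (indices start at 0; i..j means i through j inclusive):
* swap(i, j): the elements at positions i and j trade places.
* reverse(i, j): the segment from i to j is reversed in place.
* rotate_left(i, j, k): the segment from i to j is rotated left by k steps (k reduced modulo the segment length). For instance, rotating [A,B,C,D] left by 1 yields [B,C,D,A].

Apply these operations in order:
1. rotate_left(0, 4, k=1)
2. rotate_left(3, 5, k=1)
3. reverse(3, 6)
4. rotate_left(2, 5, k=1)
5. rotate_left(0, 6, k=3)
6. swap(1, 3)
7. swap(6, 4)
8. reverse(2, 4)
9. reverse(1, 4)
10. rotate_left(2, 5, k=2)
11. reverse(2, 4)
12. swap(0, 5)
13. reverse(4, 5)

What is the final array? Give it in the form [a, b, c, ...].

Answer: [3, 0, 5, 4, 6, 1, 2]

Derivation:
After 1 (rotate_left(0, 4, k=1)): [2, 4, 0, 6, 1, 5, 3]
After 2 (rotate_left(3, 5, k=1)): [2, 4, 0, 1, 5, 6, 3]
After 3 (reverse(3, 6)): [2, 4, 0, 3, 6, 5, 1]
After 4 (rotate_left(2, 5, k=1)): [2, 4, 3, 6, 5, 0, 1]
After 5 (rotate_left(0, 6, k=3)): [6, 5, 0, 1, 2, 4, 3]
After 6 (swap(1, 3)): [6, 1, 0, 5, 2, 4, 3]
After 7 (swap(6, 4)): [6, 1, 0, 5, 3, 4, 2]
After 8 (reverse(2, 4)): [6, 1, 3, 5, 0, 4, 2]
After 9 (reverse(1, 4)): [6, 0, 5, 3, 1, 4, 2]
After 10 (rotate_left(2, 5, k=2)): [6, 0, 1, 4, 5, 3, 2]
After 11 (reverse(2, 4)): [6, 0, 5, 4, 1, 3, 2]
After 12 (swap(0, 5)): [3, 0, 5, 4, 1, 6, 2]
After 13 (reverse(4, 5)): [3, 0, 5, 4, 6, 1, 2]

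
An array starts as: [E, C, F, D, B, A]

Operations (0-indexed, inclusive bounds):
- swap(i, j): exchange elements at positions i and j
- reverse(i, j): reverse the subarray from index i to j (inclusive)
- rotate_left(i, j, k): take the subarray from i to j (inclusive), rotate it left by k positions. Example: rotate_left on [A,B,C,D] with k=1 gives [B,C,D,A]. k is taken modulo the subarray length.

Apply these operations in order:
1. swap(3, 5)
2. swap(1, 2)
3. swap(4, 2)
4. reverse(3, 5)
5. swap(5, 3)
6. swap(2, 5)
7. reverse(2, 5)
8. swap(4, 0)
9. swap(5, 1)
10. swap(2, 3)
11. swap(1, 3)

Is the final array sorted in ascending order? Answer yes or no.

Answer: yes

Derivation:
After 1 (swap(3, 5)): [E, C, F, A, B, D]
After 2 (swap(1, 2)): [E, F, C, A, B, D]
After 3 (swap(4, 2)): [E, F, B, A, C, D]
After 4 (reverse(3, 5)): [E, F, B, D, C, A]
After 5 (swap(5, 3)): [E, F, B, A, C, D]
After 6 (swap(2, 5)): [E, F, D, A, C, B]
After 7 (reverse(2, 5)): [E, F, B, C, A, D]
After 8 (swap(4, 0)): [A, F, B, C, E, D]
After 9 (swap(5, 1)): [A, D, B, C, E, F]
After 10 (swap(2, 3)): [A, D, C, B, E, F]
After 11 (swap(1, 3)): [A, B, C, D, E, F]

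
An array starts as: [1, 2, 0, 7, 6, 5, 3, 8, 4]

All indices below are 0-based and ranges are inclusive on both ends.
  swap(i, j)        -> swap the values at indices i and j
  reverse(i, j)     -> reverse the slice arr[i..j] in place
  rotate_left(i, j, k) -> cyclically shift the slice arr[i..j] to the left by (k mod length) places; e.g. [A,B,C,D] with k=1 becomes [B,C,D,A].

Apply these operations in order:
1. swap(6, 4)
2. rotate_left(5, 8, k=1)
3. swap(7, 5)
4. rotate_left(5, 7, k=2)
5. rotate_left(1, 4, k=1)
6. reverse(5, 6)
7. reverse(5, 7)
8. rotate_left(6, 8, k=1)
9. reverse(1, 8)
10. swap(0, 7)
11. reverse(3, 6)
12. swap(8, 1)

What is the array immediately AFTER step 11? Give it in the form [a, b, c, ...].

Answer: [7, 6, 5, 3, 2, 8, 4, 1, 0]

Derivation:
After 1 (swap(6, 4)): [1, 2, 0, 7, 3, 5, 6, 8, 4]
After 2 (rotate_left(5, 8, k=1)): [1, 2, 0, 7, 3, 6, 8, 4, 5]
After 3 (swap(7, 5)): [1, 2, 0, 7, 3, 4, 8, 6, 5]
After 4 (rotate_left(5, 7, k=2)): [1, 2, 0, 7, 3, 6, 4, 8, 5]
After 5 (rotate_left(1, 4, k=1)): [1, 0, 7, 3, 2, 6, 4, 8, 5]
After 6 (reverse(5, 6)): [1, 0, 7, 3, 2, 4, 6, 8, 5]
After 7 (reverse(5, 7)): [1, 0, 7, 3, 2, 8, 6, 4, 5]
After 8 (rotate_left(6, 8, k=1)): [1, 0, 7, 3, 2, 8, 4, 5, 6]
After 9 (reverse(1, 8)): [1, 6, 5, 4, 8, 2, 3, 7, 0]
After 10 (swap(0, 7)): [7, 6, 5, 4, 8, 2, 3, 1, 0]
After 11 (reverse(3, 6)): [7, 6, 5, 3, 2, 8, 4, 1, 0]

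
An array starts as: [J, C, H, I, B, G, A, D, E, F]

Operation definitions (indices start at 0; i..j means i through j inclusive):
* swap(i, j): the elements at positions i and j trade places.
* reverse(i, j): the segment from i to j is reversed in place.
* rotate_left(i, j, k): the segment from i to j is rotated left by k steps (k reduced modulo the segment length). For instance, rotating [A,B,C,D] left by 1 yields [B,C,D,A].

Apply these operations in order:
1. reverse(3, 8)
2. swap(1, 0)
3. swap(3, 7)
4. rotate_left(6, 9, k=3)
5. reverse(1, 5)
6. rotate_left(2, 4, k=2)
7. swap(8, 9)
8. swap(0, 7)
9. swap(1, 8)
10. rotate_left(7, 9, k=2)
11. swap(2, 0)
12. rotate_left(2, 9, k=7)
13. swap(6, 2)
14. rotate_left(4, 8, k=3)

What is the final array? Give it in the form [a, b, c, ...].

Answer: [H, I, J, G, F, E, D, B, A, C]

Derivation:
After 1 (reverse(3, 8)): [J, C, H, E, D, A, G, B, I, F]
After 2 (swap(1, 0)): [C, J, H, E, D, A, G, B, I, F]
After 3 (swap(3, 7)): [C, J, H, B, D, A, G, E, I, F]
After 4 (rotate_left(6, 9, k=3)): [C, J, H, B, D, A, F, G, E, I]
After 5 (reverse(1, 5)): [C, A, D, B, H, J, F, G, E, I]
After 6 (rotate_left(2, 4, k=2)): [C, A, H, D, B, J, F, G, E, I]
After 7 (swap(8, 9)): [C, A, H, D, B, J, F, G, I, E]
After 8 (swap(0, 7)): [G, A, H, D, B, J, F, C, I, E]
After 9 (swap(1, 8)): [G, I, H, D, B, J, F, C, A, E]
After 10 (rotate_left(7, 9, k=2)): [G, I, H, D, B, J, F, E, C, A]
After 11 (swap(2, 0)): [H, I, G, D, B, J, F, E, C, A]
After 12 (rotate_left(2, 9, k=7)): [H, I, A, G, D, B, J, F, E, C]
After 13 (swap(6, 2)): [H, I, J, G, D, B, A, F, E, C]
After 14 (rotate_left(4, 8, k=3)): [H, I, J, G, F, E, D, B, A, C]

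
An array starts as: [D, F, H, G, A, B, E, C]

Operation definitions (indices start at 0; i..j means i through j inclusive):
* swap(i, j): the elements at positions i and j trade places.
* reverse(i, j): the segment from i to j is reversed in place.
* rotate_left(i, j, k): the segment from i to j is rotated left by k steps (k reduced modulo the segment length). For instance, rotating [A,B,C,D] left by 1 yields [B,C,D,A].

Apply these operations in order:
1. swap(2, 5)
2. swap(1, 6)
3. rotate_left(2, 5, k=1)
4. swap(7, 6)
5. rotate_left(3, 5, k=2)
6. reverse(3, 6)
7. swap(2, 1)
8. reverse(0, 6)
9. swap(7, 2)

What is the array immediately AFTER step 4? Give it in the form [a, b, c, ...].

After 1 (swap(2, 5)): [D, F, B, G, A, H, E, C]
After 2 (swap(1, 6)): [D, E, B, G, A, H, F, C]
After 3 (rotate_left(2, 5, k=1)): [D, E, G, A, H, B, F, C]
After 4 (swap(7, 6)): [D, E, G, A, H, B, C, F]

Answer: [D, E, G, A, H, B, C, F]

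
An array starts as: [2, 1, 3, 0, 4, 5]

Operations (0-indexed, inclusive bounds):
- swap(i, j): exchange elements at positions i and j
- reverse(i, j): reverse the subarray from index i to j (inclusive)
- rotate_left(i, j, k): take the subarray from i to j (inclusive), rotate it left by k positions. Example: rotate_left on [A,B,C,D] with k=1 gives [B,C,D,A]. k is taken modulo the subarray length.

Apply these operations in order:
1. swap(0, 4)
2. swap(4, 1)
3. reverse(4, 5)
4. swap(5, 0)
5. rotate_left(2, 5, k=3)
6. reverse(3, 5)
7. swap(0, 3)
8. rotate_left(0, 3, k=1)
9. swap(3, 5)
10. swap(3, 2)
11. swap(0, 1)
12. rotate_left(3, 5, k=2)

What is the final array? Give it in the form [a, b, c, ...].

After 1 (swap(0, 4)): [4, 1, 3, 0, 2, 5]
After 2 (swap(4, 1)): [4, 2, 3, 0, 1, 5]
After 3 (reverse(4, 5)): [4, 2, 3, 0, 5, 1]
After 4 (swap(5, 0)): [1, 2, 3, 0, 5, 4]
After 5 (rotate_left(2, 5, k=3)): [1, 2, 4, 3, 0, 5]
After 6 (reverse(3, 5)): [1, 2, 4, 5, 0, 3]
After 7 (swap(0, 3)): [5, 2, 4, 1, 0, 3]
After 8 (rotate_left(0, 3, k=1)): [2, 4, 1, 5, 0, 3]
After 9 (swap(3, 5)): [2, 4, 1, 3, 0, 5]
After 10 (swap(3, 2)): [2, 4, 3, 1, 0, 5]
After 11 (swap(0, 1)): [4, 2, 3, 1, 0, 5]
After 12 (rotate_left(3, 5, k=2)): [4, 2, 3, 5, 1, 0]

Answer: [4, 2, 3, 5, 1, 0]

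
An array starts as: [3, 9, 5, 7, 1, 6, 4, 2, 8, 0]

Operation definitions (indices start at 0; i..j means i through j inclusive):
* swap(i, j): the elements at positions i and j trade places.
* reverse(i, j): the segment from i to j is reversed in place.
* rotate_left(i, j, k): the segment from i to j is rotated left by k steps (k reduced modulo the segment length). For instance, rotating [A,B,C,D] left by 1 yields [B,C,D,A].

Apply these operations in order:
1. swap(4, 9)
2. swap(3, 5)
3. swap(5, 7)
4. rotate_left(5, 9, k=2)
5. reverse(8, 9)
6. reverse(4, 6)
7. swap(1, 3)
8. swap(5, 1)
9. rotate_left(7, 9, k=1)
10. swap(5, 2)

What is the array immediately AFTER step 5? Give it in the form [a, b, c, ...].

After 1 (swap(4, 9)): [3, 9, 5, 7, 0, 6, 4, 2, 8, 1]
After 2 (swap(3, 5)): [3, 9, 5, 6, 0, 7, 4, 2, 8, 1]
After 3 (swap(5, 7)): [3, 9, 5, 6, 0, 2, 4, 7, 8, 1]
After 4 (rotate_left(5, 9, k=2)): [3, 9, 5, 6, 0, 7, 8, 1, 2, 4]
After 5 (reverse(8, 9)): [3, 9, 5, 6, 0, 7, 8, 1, 4, 2]

Answer: [3, 9, 5, 6, 0, 7, 8, 1, 4, 2]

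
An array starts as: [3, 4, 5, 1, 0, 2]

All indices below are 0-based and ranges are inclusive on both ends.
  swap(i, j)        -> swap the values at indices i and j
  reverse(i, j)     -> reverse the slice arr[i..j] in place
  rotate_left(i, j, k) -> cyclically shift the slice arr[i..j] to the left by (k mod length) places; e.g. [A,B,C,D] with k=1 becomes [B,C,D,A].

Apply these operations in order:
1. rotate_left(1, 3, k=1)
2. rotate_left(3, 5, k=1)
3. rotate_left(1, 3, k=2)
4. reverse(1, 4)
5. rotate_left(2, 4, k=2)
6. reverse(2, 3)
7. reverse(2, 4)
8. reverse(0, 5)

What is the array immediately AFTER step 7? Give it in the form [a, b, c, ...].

After 1 (rotate_left(1, 3, k=1)): [3, 5, 1, 4, 0, 2]
After 2 (rotate_left(3, 5, k=1)): [3, 5, 1, 0, 2, 4]
After 3 (rotate_left(1, 3, k=2)): [3, 0, 5, 1, 2, 4]
After 4 (reverse(1, 4)): [3, 2, 1, 5, 0, 4]
After 5 (rotate_left(2, 4, k=2)): [3, 2, 0, 1, 5, 4]
After 6 (reverse(2, 3)): [3, 2, 1, 0, 5, 4]
After 7 (reverse(2, 4)): [3, 2, 5, 0, 1, 4]

Answer: [3, 2, 5, 0, 1, 4]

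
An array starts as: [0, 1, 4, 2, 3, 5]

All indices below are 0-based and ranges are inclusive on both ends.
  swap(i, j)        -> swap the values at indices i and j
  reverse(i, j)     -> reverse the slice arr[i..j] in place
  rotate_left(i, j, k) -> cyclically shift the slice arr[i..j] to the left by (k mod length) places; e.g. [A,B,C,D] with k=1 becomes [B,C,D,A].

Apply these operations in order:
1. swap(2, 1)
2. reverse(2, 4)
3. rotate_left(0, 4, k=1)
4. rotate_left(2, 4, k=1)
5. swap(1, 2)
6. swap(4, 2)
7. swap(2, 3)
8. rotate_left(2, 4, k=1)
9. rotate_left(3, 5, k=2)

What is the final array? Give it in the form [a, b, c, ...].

Answer: [4, 1, 2, 5, 3, 0]

Derivation:
After 1 (swap(2, 1)): [0, 4, 1, 2, 3, 5]
After 2 (reverse(2, 4)): [0, 4, 3, 2, 1, 5]
After 3 (rotate_left(0, 4, k=1)): [4, 3, 2, 1, 0, 5]
After 4 (rotate_left(2, 4, k=1)): [4, 3, 1, 0, 2, 5]
After 5 (swap(1, 2)): [4, 1, 3, 0, 2, 5]
After 6 (swap(4, 2)): [4, 1, 2, 0, 3, 5]
After 7 (swap(2, 3)): [4, 1, 0, 2, 3, 5]
After 8 (rotate_left(2, 4, k=1)): [4, 1, 2, 3, 0, 5]
After 9 (rotate_left(3, 5, k=2)): [4, 1, 2, 5, 3, 0]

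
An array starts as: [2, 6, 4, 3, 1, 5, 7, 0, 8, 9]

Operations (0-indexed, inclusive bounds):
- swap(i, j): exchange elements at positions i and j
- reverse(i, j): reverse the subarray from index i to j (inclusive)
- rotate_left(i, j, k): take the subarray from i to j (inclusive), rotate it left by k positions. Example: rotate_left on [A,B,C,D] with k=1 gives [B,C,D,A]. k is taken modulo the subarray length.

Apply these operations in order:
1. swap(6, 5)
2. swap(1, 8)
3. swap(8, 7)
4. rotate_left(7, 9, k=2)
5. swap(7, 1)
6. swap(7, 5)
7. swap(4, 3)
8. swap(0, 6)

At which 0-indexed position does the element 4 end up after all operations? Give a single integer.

After 1 (swap(6, 5)): [2, 6, 4, 3, 1, 7, 5, 0, 8, 9]
After 2 (swap(1, 8)): [2, 8, 4, 3, 1, 7, 5, 0, 6, 9]
After 3 (swap(8, 7)): [2, 8, 4, 3, 1, 7, 5, 6, 0, 9]
After 4 (rotate_left(7, 9, k=2)): [2, 8, 4, 3, 1, 7, 5, 9, 6, 0]
After 5 (swap(7, 1)): [2, 9, 4, 3, 1, 7, 5, 8, 6, 0]
After 6 (swap(7, 5)): [2, 9, 4, 3, 1, 8, 5, 7, 6, 0]
After 7 (swap(4, 3)): [2, 9, 4, 1, 3, 8, 5, 7, 6, 0]
After 8 (swap(0, 6)): [5, 9, 4, 1, 3, 8, 2, 7, 6, 0]

Answer: 2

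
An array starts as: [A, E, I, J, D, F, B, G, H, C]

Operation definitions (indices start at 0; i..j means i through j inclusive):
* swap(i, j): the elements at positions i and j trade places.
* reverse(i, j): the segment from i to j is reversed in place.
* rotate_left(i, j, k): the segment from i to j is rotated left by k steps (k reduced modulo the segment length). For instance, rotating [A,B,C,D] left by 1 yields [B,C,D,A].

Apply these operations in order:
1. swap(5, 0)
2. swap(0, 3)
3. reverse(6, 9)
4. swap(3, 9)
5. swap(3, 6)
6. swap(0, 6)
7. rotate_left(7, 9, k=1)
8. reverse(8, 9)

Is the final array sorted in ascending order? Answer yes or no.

After 1 (swap(5, 0)): [F, E, I, J, D, A, B, G, H, C]
After 2 (swap(0, 3)): [J, E, I, F, D, A, B, G, H, C]
After 3 (reverse(6, 9)): [J, E, I, F, D, A, C, H, G, B]
After 4 (swap(3, 9)): [J, E, I, B, D, A, C, H, G, F]
After 5 (swap(3, 6)): [J, E, I, C, D, A, B, H, G, F]
After 6 (swap(0, 6)): [B, E, I, C, D, A, J, H, G, F]
After 7 (rotate_left(7, 9, k=1)): [B, E, I, C, D, A, J, G, F, H]
After 8 (reverse(8, 9)): [B, E, I, C, D, A, J, G, H, F]

Answer: no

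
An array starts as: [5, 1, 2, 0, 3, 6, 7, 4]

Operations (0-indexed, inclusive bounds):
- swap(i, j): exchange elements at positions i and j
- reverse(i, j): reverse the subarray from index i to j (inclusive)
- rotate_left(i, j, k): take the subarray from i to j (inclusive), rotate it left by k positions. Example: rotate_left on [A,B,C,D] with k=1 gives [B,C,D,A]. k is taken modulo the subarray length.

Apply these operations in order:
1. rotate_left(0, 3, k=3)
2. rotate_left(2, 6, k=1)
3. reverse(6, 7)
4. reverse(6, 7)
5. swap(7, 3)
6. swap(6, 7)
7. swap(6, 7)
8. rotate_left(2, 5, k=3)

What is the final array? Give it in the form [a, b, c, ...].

After 1 (rotate_left(0, 3, k=3)): [0, 5, 1, 2, 3, 6, 7, 4]
After 2 (rotate_left(2, 6, k=1)): [0, 5, 2, 3, 6, 7, 1, 4]
After 3 (reverse(6, 7)): [0, 5, 2, 3, 6, 7, 4, 1]
After 4 (reverse(6, 7)): [0, 5, 2, 3, 6, 7, 1, 4]
After 5 (swap(7, 3)): [0, 5, 2, 4, 6, 7, 1, 3]
After 6 (swap(6, 7)): [0, 5, 2, 4, 6, 7, 3, 1]
After 7 (swap(6, 7)): [0, 5, 2, 4, 6, 7, 1, 3]
After 8 (rotate_left(2, 5, k=3)): [0, 5, 7, 2, 4, 6, 1, 3]

Answer: [0, 5, 7, 2, 4, 6, 1, 3]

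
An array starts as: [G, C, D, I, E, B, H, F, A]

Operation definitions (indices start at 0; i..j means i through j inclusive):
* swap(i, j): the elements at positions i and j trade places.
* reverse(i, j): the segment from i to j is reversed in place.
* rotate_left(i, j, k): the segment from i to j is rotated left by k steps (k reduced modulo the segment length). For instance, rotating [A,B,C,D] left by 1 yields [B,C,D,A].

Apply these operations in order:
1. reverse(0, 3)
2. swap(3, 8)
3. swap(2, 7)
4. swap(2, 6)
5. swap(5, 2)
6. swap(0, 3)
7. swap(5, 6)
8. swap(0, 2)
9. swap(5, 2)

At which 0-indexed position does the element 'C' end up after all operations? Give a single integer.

After 1 (reverse(0, 3)): [I, D, C, G, E, B, H, F, A]
After 2 (swap(3, 8)): [I, D, C, A, E, B, H, F, G]
After 3 (swap(2, 7)): [I, D, F, A, E, B, H, C, G]
After 4 (swap(2, 6)): [I, D, H, A, E, B, F, C, G]
After 5 (swap(5, 2)): [I, D, B, A, E, H, F, C, G]
After 6 (swap(0, 3)): [A, D, B, I, E, H, F, C, G]
After 7 (swap(5, 6)): [A, D, B, I, E, F, H, C, G]
After 8 (swap(0, 2)): [B, D, A, I, E, F, H, C, G]
After 9 (swap(5, 2)): [B, D, F, I, E, A, H, C, G]

Answer: 7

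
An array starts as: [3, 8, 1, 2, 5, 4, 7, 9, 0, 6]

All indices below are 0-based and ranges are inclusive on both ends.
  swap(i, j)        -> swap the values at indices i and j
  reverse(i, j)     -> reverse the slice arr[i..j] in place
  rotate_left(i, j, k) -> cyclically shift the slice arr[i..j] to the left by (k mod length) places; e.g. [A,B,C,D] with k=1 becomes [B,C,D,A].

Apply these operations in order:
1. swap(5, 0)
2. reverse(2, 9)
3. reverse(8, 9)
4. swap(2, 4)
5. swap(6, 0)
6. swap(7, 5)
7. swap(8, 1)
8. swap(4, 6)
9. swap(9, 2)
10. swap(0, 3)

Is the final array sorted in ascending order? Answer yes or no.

After 1 (swap(5, 0)): [4, 8, 1, 2, 5, 3, 7, 9, 0, 6]
After 2 (reverse(2, 9)): [4, 8, 6, 0, 9, 7, 3, 5, 2, 1]
After 3 (reverse(8, 9)): [4, 8, 6, 0, 9, 7, 3, 5, 1, 2]
After 4 (swap(2, 4)): [4, 8, 9, 0, 6, 7, 3, 5, 1, 2]
After 5 (swap(6, 0)): [3, 8, 9, 0, 6, 7, 4, 5, 1, 2]
After 6 (swap(7, 5)): [3, 8, 9, 0, 6, 5, 4, 7, 1, 2]
After 7 (swap(8, 1)): [3, 1, 9, 0, 6, 5, 4, 7, 8, 2]
After 8 (swap(4, 6)): [3, 1, 9, 0, 4, 5, 6, 7, 8, 2]
After 9 (swap(9, 2)): [3, 1, 2, 0, 4, 5, 6, 7, 8, 9]
After 10 (swap(0, 3)): [0, 1, 2, 3, 4, 5, 6, 7, 8, 9]

Answer: yes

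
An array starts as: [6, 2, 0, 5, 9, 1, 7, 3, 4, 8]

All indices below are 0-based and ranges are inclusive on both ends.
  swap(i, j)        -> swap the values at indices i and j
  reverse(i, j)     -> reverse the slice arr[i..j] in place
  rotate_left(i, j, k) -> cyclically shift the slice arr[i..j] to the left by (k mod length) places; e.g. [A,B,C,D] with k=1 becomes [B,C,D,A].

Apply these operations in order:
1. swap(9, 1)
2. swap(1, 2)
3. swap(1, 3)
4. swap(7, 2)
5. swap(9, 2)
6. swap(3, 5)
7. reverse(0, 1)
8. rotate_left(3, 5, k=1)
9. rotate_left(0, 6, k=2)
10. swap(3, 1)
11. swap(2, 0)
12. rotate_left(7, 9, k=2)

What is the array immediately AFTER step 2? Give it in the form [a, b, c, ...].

After 1 (swap(9, 1)): [6, 8, 0, 5, 9, 1, 7, 3, 4, 2]
After 2 (swap(1, 2)): [6, 0, 8, 5, 9, 1, 7, 3, 4, 2]

Answer: [6, 0, 8, 5, 9, 1, 7, 3, 4, 2]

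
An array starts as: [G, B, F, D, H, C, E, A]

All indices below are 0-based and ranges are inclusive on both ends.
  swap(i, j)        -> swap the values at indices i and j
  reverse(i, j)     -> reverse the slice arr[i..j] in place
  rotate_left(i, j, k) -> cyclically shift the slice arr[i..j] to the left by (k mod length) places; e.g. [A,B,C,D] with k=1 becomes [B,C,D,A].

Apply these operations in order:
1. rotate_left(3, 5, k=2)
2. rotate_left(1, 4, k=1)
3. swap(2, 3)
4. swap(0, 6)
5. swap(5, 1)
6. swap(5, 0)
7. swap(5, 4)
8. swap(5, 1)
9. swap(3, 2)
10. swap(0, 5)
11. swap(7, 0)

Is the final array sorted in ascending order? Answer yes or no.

After 1 (rotate_left(3, 5, k=2)): [G, B, F, C, D, H, E, A]
After 2 (rotate_left(1, 4, k=1)): [G, F, C, D, B, H, E, A]
After 3 (swap(2, 3)): [G, F, D, C, B, H, E, A]
After 4 (swap(0, 6)): [E, F, D, C, B, H, G, A]
After 5 (swap(5, 1)): [E, H, D, C, B, F, G, A]
After 6 (swap(5, 0)): [F, H, D, C, B, E, G, A]
After 7 (swap(5, 4)): [F, H, D, C, E, B, G, A]
After 8 (swap(5, 1)): [F, B, D, C, E, H, G, A]
After 9 (swap(3, 2)): [F, B, C, D, E, H, G, A]
After 10 (swap(0, 5)): [H, B, C, D, E, F, G, A]
After 11 (swap(7, 0)): [A, B, C, D, E, F, G, H]

Answer: yes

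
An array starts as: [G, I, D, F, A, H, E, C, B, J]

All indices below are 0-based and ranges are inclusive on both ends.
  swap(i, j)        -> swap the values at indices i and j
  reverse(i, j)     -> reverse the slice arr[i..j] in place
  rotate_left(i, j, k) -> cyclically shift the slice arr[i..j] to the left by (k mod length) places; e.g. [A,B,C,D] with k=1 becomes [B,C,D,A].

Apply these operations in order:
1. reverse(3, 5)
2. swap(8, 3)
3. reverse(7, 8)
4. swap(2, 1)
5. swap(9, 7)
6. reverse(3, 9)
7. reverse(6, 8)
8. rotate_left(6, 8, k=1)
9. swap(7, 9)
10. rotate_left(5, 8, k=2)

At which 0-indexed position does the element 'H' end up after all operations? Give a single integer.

Answer: 3

Derivation:
After 1 (reverse(3, 5)): [G, I, D, H, A, F, E, C, B, J]
After 2 (swap(8, 3)): [G, I, D, B, A, F, E, C, H, J]
After 3 (reverse(7, 8)): [G, I, D, B, A, F, E, H, C, J]
After 4 (swap(2, 1)): [G, D, I, B, A, F, E, H, C, J]
After 5 (swap(9, 7)): [G, D, I, B, A, F, E, J, C, H]
After 6 (reverse(3, 9)): [G, D, I, H, C, J, E, F, A, B]
After 7 (reverse(6, 8)): [G, D, I, H, C, J, A, F, E, B]
After 8 (rotate_left(6, 8, k=1)): [G, D, I, H, C, J, F, E, A, B]
After 9 (swap(7, 9)): [G, D, I, H, C, J, F, B, A, E]
After 10 (rotate_left(5, 8, k=2)): [G, D, I, H, C, B, A, J, F, E]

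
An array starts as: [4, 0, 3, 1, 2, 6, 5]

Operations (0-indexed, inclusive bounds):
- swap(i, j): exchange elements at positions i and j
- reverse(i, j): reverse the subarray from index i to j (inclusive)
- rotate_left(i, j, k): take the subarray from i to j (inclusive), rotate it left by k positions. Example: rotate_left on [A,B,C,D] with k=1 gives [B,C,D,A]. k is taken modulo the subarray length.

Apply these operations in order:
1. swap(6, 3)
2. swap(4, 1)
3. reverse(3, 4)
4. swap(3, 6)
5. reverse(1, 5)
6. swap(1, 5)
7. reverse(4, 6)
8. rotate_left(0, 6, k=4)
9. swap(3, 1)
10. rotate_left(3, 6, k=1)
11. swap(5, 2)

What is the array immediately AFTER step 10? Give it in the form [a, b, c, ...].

After 1 (swap(6, 3)): [4, 0, 3, 5, 2, 6, 1]
After 2 (swap(4, 1)): [4, 2, 3, 5, 0, 6, 1]
After 3 (reverse(3, 4)): [4, 2, 3, 0, 5, 6, 1]
After 4 (swap(3, 6)): [4, 2, 3, 1, 5, 6, 0]
After 5 (reverse(1, 5)): [4, 6, 5, 1, 3, 2, 0]
After 6 (swap(1, 5)): [4, 2, 5, 1, 3, 6, 0]
After 7 (reverse(4, 6)): [4, 2, 5, 1, 0, 6, 3]
After 8 (rotate_left(0, 6, k=4)): [0, 6, 3, 4, 2, 5, 1]
After 9 (swap(3, 1)): [0, 4, 3, 6, 2, 5, 1]
After 10 (rotate_left(3, 6, k=1)): [0, 4, 3, 2, 5, 1, 6]

Answer: [0, 4, 3, 2, 5, 1, 6]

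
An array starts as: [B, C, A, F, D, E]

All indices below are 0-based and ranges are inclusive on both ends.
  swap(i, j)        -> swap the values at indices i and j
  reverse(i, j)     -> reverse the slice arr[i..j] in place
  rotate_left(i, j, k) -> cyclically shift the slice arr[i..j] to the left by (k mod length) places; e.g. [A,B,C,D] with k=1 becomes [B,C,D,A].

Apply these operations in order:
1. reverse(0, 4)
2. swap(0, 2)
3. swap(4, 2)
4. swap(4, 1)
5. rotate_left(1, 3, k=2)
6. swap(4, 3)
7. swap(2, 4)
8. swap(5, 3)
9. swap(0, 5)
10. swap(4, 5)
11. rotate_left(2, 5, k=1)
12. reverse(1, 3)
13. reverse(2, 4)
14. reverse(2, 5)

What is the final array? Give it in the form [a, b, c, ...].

Answer: [F, A, B, E, C, D]

Derivation:
After 1 (reverse(0, 4)): [D, F, A, C, B, E]
After 2 (swap(0, 2)): [A, F, D, C, B, E]
After 3 (swap(4, 2)): [A, F, B, C, D, E]
After 4 (swap(4, 1)): [A, D, B, C, F, E]
After 5 (rotate_left(1, 3, k=2)): [A, C, D, B, F, E]
After 6 (swap(4, 3)): [A, C, D, F, B, E]
After 7 (swap(2, 4)): [A, C, B, F, D, E]
After 8 (swap(5, 3)): [A, C, B, E, D, F]
After 9 (swap(0, 5)): [F, C, B, E, D, A]
After 10 (swap(4, 5)): [F, C, B, E, A, D]
After 11 (rotate_left(2, 5, k=1)): [F, C, E, A, D, B]
After 12 (reverse(1, 3)): [F, A, E, C, D, B]
After 13 (reverse(2, 4)): [F, A, D, C, E, B]
After 14 (reverse(2, 5)): [F, A, B, E, C, D]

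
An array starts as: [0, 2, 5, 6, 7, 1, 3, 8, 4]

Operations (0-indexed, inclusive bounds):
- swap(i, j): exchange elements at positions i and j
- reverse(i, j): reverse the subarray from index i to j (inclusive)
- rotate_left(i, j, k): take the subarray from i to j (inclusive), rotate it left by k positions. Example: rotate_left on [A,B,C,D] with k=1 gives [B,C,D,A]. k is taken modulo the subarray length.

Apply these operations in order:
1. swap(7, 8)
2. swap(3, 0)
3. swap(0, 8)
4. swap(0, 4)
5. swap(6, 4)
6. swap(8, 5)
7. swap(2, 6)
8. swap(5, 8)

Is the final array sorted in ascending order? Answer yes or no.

Answer: no

Derivation:
After 1 (swap(7, 8)): [0, 2, 5, 6, 7, 1, 3, 4, 8]
After 2 (swap(3, 0)): [6, 2, 5, 0, 7, 1, 3, 4, 8]
After 3 (swap(0, 8)): [8, 2, 5, 0, 7, 1, 3, 4, 6]
After 4 (swap(0, 4)): [7, 2, 5, 0, 8, 1, 3, 4, 6]
After 5 (swap(6, 4)): [7, 2, 5, 0, 3, 1, 8, 4, 6]
After 6 (swap(8, 5)): [7, 2, 5, 0, 3, 6, 8, 4, 1]
After 7 (swap(2, 6)): [7, 2, 8, 0, 3, 6, 5, 4, 1]
After 8 (swap(5, 8)): [7, 2, 8, 0, 3, 1, 5, 4, 6]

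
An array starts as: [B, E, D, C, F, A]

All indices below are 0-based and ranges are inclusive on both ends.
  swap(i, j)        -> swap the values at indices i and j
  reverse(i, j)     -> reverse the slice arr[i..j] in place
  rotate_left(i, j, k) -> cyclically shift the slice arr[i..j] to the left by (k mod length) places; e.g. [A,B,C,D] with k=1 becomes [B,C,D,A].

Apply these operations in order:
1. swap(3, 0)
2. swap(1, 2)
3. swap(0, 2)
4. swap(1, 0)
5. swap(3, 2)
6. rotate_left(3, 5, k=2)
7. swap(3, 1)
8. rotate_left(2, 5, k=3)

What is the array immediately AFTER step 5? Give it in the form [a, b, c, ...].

Answer: [D, E, B, C, F, A]

Derivation:
After 1 (swap(3, 0)): [C, E, D, B, F, A]
After 2 (swap(1, 2)): [C, D, E, B, F, A]
After 3 (swap(0, 2)): [E, D, C, B, F, A]
After 4 (swap(1, 0)): [D, E, C, B, F, A]
After 5 (swap(3, 2)): [D, E, B, C, F, A]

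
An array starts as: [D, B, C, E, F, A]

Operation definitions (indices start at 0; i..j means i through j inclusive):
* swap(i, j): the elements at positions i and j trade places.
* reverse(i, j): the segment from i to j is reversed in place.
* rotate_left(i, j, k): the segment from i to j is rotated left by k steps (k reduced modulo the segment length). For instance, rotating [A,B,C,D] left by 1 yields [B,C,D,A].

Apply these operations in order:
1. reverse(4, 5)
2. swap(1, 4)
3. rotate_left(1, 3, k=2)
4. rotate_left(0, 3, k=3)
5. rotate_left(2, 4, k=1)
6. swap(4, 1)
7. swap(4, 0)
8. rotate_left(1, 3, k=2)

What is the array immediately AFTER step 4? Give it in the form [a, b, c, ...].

Answer: [C, D, E, A, B, F]

Derivation:
After 1 (reverse(4, 5)): [D, B, C, E, A, F]
After 2 (swap(1, 4)): [D, A, C, E, B, F]
After 3 (rotate_left(1, 3, k=2)): [D, E, A, C, B, F]
After 4 (rotate_left(0, 3, k=3)): [C, D, E, A, B, F]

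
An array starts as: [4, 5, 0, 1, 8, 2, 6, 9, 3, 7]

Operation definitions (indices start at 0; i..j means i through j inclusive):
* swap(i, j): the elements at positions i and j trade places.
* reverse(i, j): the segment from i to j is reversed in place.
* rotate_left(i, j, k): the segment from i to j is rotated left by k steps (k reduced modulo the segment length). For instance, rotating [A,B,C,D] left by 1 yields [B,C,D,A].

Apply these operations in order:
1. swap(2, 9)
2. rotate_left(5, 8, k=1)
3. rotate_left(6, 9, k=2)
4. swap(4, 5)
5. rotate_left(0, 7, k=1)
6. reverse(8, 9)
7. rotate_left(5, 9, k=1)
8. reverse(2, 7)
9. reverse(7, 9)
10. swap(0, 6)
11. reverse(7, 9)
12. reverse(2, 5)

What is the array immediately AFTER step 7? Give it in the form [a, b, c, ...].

After 1 (swap(2, 9)): [4, 5, 7, 1, 8, 2, 6, 9, 3, 0]
After 2 (rotate_left(5, 8, k=1)): [4, 5, 7, 1, 8, 6, 9, 3, 2, 0]
After 3 (rotate_left(6, 9, k=2)): [4, 5, 7, 1, 8, 6, 2, 0, 9, 3]
After 4 (swap(4, 5)): [4, 5, 7, 1, 6, 8, 2, 0, 9, 3]
After 5 (rotate_left(0, 7, k=1)): [5, 7, 1, 6, 8, 2, 0, 4, 9, 3]
After 6 (reverse(8, 9)): [5, 7, 1, 6, 8, 2, 0, 4, 3, 9]
After 7 (rotate_left(5, 9, k=1)): [5, 7, 1, 6, 8, 0, 4, 3, 9, 2]

Answer: [5, 7, 1, 6, 8, 0, 4, 3, 9, 2]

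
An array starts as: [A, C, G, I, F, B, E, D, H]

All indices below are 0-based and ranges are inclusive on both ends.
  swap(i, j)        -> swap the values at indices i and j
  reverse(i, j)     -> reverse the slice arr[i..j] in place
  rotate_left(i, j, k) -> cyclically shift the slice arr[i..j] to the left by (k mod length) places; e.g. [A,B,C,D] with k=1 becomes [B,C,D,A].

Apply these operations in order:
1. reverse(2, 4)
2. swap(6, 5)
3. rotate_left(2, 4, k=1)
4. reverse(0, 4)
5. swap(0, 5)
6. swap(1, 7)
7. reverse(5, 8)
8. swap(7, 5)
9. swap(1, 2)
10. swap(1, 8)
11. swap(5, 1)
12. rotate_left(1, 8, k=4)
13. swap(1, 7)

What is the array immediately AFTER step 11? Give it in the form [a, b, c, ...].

After 1 (reverse(2, 4)): [A, C, F, I, G, B, E, D, H]
After 2 (swap(6, 5)): [A, C, F, I, G, E, B, D, H]
After 3 (rotate_left(2, 4, k=1)): [A, C, I, G, F, E, B, D, H]
After 4 (reverse(0, 4)): [F, G, I, C, A, E, B, D, H]
After 5 (swap(0, 5)): [E, G, I, C, A, F, B, D, H]
After 6 (swap(1, 7)): [E, D, I, C, A, F, B, G, H]
After 7 (reverse(5, 8)): [E, D, I, C, A, H, G, B, F]
After 8 (swap(7, 5)): [E, D, I, C, A, B, G, H, F]
After 9 (swap(1, 2)): [E, I, D, C, A, B, G, H, F]
After 10 (swap(1, 8)): [E, F, D, C, A, B, G, H, I]
After 11 (swap(5, 1)): [E, B, D, C, A, F, G, H, I]

Answer: [E, B, D, C, A, F, G, H, I]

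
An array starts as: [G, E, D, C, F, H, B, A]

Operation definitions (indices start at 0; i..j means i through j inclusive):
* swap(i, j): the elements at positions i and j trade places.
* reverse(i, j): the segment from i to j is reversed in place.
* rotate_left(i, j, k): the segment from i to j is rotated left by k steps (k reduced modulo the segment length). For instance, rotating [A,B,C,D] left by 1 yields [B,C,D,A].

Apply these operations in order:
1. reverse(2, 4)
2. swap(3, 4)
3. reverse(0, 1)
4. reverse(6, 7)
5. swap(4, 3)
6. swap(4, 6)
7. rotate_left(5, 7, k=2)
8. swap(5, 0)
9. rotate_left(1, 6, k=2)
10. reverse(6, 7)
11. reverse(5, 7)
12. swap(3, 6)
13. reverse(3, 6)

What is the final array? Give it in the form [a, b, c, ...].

Answer: [B, C, A, E, F, H, D, G]

Derivation:
After 1 (reverse(2, 4)): [G, E, F, C, D, H, B, A]
After 2 (swap(3, 4)): [G, E, F, D, C, H, B, A]
After 3 (reverse(0, 1)): [E, G, F, D, C, H, B, A]
After 4 (reverse(6, 7)): [E, G, F, D, C, H, A, B]
After 5 (swap(4, 3)): [E, G, F, C, D, H, A, B]
After 6 (swap(4, 6)): [E, G, F, C, A, H, D, B]
After 7 (rotate_left(5, 7, k=2)): [E, G, F, C, A, B, H, D]
After 8 (swap(5, 0)): [B, G, F, C, A, E, H, D]
After 9 (rotate_left(1, 6, k=2)): [B, C, A, E, H, G, F, D]
After 10 (reverse(6, 7)): [B, C, A, E, H, G, D, F]
After 11 (reverse(5, 7)): [B, C, A, E, H, F, D, G]
After 12 (swap(3, 6)): [B, C, A, D, H, F, E, G]
After 13 (reverse(3, 6)): [B, C, A, E, F, H, D, G]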